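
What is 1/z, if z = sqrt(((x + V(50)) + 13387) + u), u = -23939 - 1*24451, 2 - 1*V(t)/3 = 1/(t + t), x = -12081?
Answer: -10*I*sqrt(4707803)/4707803 ≈ -0.0046088*I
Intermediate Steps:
V(t) = 6 - 3/(2*t) (V(t) = 6 - 3/(t + t) = 6 - 3*1/(2*t) = 6 - 3/(2*t))
u = -48390 (u = -23939 - 24451 = -48390)
z = I*sqrt(4707803)/10 (z = sqrt(((-12081 + (6 - 3/2/50)) + 13387) - 48390) = sqrt(((-12081 + (6 - 3/2*1/50)) + 13387) - 48390) = sqrt(((-12081 + (6 - 3/100)) + 13387) - 48390) = sqrt(((-12081 + 597/100) + 13387) - 48390) = sqrt((-1207503/100 + 13387) - 48390) = sqrt(131197/100 - 48390) = sqrt(-4707803/100) = I*sqrt(4707803)/10 ≈ 216.97*I)
1/z = 1/(I*sqrt(4707803)/10) = -10*I*sqrt(4707803)/4707803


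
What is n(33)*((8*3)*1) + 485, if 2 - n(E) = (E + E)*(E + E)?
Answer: -104011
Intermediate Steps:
n(E) = 2 - 4*E**2 (n(E) = 2 - (E + E)*(E + E) = 2 - 2*E*2*E = 2 - 4*E**2)
n(33)*((8*3)*1) + 485 = (2 - 4*33**2)*((8*3)*1) + 485 = (2 - 4*1089)*(24*1) + 485 = (2 - 4356)*24 + 485 = -4354*24 + 485 = -104496 + 485 = -104011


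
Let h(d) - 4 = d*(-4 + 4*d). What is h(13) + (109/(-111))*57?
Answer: 21165/37 ≈ 572.03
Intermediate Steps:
h(d) = 4 + d*(-4 + 4*d)
h(13) + (109/(-111))*57 = (4 - 4*13 + 4*13**2) + (109/(-111))*57 = (4 - 52 + 4*169) + (109*(-1/111))*57 = (4 - 52 + 676) - 109/111*57 = 628 - 2071/37 = 21165/37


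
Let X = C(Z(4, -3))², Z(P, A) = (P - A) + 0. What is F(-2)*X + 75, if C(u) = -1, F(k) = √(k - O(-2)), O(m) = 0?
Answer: 75 + I*√2 ≈ 75.0 + 1.4142*I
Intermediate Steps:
F(k) = √k (F(k) = √(k - 1*0) = √(k + 0) = √k)
Z(P, A) = P - A
X = 1 (X = (-1)² = 1)
F(-2)*X + 75 = √(-2)*1 + 75 = (I*√2)*1 + 75 = I*√2 + 75 = 75 + I*√2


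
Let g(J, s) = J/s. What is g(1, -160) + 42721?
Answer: 6835359/160 ≈ 42721.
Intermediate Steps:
g(1, -160) + 42721 = 1/(-160) + 42721 = 1*(-1/160) + 42721 = -1/160 + 42721 = 6835359/160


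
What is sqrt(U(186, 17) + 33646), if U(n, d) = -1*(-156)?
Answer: sqrt(33802) ≈ 183.85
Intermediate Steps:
U(n, d) = 156
sqrt(U(186, 17) + 33646) = sqrt(156 + 33646) = sqrt(33802)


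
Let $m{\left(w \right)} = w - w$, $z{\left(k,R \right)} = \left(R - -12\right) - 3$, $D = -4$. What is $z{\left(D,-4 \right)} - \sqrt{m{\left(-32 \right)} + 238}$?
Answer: $5 - \sqrt{238} \approx -10.427$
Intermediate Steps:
$z{\left(k,R \right)} = 9 + R$ ($z{\left(k,R \right)} = \left(R + 12\right) - 3 = \left(12 + R\right) - 3 = 9 + R$)
$m{\left(w \right)} = 0$
$z{\left(D,-4 \right)} - \sqrt{m{\left(-32 \right)} + 238} = \left(9 - 4\right) - \sqrt{0 + 238} = 5 - \sqrt{238}$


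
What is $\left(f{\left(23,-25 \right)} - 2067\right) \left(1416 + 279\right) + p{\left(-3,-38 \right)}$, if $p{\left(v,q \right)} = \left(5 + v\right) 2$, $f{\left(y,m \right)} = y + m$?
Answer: $-3506951$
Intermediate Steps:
$f{\left(y,m \right)} = m + y$
$p{\left(v,q \right)} = 10 + 2 v$
$\left(f{\left(23,-25 \right)} - 2067\right) \left(1416 + 279\right) + p{\left(-3,-38 \right)} = \left(\left(-25 + 23\right) - 2067\right) \left(1416 + 279\right) + \left(10 + 2 \left(-3\right)\right) = \left(-2 - 2067\right) 1695 + \left(10 - 6\right) = \left(-2069\right) 1695 + 4 = -3506955 + 4 = -3506951$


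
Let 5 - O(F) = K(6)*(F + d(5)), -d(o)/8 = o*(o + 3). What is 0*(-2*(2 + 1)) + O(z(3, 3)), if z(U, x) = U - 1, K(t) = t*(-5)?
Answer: -9535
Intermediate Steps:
K(t) = -5*t
z(U, x) = -1 + U
d(o) = -8*o*(3 + o) (d(o) = -8*o*(o + 3) = -8*o*(3 + o))
O(F) = -9595 + 30*F (O(F) = 5 - (-5*6)*(F - 8*5*(3 + 5)) = 5 - (-30)*(F - 8*5*8) = 5 - (-30)*(F - 320) = 5 - (-30)*(-320 + F) = 5 - (9600 - 30*F) = 5 + (-9600 + 30*F) = -9595 + 30*F)
0*(-2*(2 + 1)) + O(z(3, 3)) = 0*(-2*(2 + 1)) + (-9595 + 30*(-1 + 3)) = 0*(-2*3) + (-9595 + 30*2) = 0*(-6) + (-9595 + 60) = 0 - 9535 = -9535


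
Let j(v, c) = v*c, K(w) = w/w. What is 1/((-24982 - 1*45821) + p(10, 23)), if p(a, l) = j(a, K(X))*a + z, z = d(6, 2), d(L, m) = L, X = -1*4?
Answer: -1/70697 ≈ -1.4145e-5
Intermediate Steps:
X = -4
K(w) = 1
j(v, c) = c*v
z = 6
p(a, l) = 6 + a**2 (p(a, l) = (1*a)*a + 6 = a*a + 6 = a**2 + 6 = 6 + a**2)
1/((-24982 - 1*45821) + p(10, 23)) = 1/((-24982 - 1*45821) + (6 + 10**2)) = 1/((-24982 - 45821) + (6 + 100)) = 1/(-70803 + 106) = 1/(-70697) = -1/70697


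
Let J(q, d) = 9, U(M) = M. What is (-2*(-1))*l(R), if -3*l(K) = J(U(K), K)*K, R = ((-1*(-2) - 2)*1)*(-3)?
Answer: 0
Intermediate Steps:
R = 0 (R = ((2 - 2)*1)*(-3) = (0*1)*(-3) = 0*(-3) = 0)
l(K) = -3*K
(-2*(-1))*l(R) = (-2*(-1))*(-3*0) = 2*0 = 0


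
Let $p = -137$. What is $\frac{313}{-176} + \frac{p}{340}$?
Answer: $- \frac{32633}{14960} \approx -2.1814$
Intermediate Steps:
$\frac{313}{-176} + \frac{p}{340} = \frac{313}{-176} - \frac{137}{340} = 313 \left(- \frac{1}{176}\right) - \frac{137}{340} = - \frac{313}{176} - \frac{137}{340} = - \frac{32633}{14960}$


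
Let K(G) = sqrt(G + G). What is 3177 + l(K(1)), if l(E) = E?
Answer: 3177 + sqrt(2) ≈ 3178.4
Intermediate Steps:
K(G) = sqrt(2)*sqrt(G) (K(G) = sqrt(2*G) = sqrt(2)*sqrt(G))
3177 + l(K(1)) = 3177 + sqrt(2)*sqrt(1) = 3177 + sqrt(2)*1 = 3177 + sqrt(2)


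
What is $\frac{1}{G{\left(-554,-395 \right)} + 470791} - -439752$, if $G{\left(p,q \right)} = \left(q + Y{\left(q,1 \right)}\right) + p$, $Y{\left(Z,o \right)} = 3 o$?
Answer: $\frac{206615278441}{469845} \approx 4.3975 \cdot 10^{5}$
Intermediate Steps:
$G{\left(p,q \right)} = 3 + p + q$ ($G{\left(p,q \right)} = \left(q + 3 \cdot 1\right) + p = \left(q + 3\right) + p = \left(3 + q\right) + p = 3 + p + q$)
$\frac{1}{G{\left(-554,-395 \right)} + 470791} - -439752 = \frac{1}{\left(3 - 554 - 395\right) + 470791} - -439752 = \frac{1}{-946 + 470791} + 439752 = \frac{1}{469845} + 439752 = \frac{206615278441}{469845}$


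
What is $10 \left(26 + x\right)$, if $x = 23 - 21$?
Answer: $280$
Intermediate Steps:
$x = 2$ ($x = 23 - 21 = 2$)
$10 \left(26 + x\right) = 10 \left(26 + 2\right) = 10 \cdot 28 = 280$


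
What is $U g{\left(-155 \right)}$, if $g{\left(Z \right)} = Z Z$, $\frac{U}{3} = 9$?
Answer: $648675$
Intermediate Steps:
$U = 27$ ($U = 3 \cdot 9 = 27$)
$g{\left(Z \right)} = Z^{2}$
$U g{\left(-155 \right)} = 27 \left(-155\right)^{2} = 27 \cdot 24025 = 648675$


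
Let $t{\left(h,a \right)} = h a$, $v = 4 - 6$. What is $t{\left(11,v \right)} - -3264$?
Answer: $3242$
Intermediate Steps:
$v = -2$
$t{\left(h,a \right)} = a h$
$t{\left(11,v \right)} - -3264 = \left(-2\right) 11 - -3264 = -22 + 3264 = 3242$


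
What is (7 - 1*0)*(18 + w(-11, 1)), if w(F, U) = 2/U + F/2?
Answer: 203/2 ≈ 101.50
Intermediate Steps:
w(F, U) = F/2 + 2/U (w(F, U) = 2/U + F*(1/2) = 2/U + F/2 = F/2 + 2/U)
(7 - 1*0)*(18 + w(-11, 1)) = (7 - 1*0)*(18 + ((1/2)*(-11) + 2/1)) = (7 + 0)*(18 + (-11/2 + 2*1)) = 7*(18 + (-11/2 + 2)) = 7*(18 - 7/2) = 7*(29/2) = 203/2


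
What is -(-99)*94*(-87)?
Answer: -809622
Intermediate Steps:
-(-99)*94*(-87) = -99*(-94)*(-87) = 9306*(-87) = -809622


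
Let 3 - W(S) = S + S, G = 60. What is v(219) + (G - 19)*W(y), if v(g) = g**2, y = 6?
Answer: 47592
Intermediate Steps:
W(S) = 3 - 2*S (W(S) = 3 - (S + S) = 3 - 2*S)
v(219) + (G - 19)*W(y) = 219**2 + (60 - 19)*(3 - 2*6) = 47961 + 41*(3 - 12) = 47961 + 41*(-9) = 47961 - 369 = 47592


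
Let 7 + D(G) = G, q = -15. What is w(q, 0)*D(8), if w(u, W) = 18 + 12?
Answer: 30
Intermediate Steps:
w(u, W) = 30
D(G) = -7 + G
w(q, 0)*D(8) = 30*(-7 + 8) = 30*1 = 30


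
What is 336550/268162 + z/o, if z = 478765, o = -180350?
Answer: -6768978743/4836301670 ≈ -1.3996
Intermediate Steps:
336550/268162 + z/o = 336550/268162 + 478765/(-180350) = 336550*(1/268162) + 478765*(-1/180350) = 168275/134081 - 95753/36070 = -6768978743/4836301670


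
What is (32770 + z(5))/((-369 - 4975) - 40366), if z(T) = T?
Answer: -6555/9142 ≈ -0.71702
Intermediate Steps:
(32770 + z(5))/((-369 - 4975) - 40366) = (32770 + 5)/((-369 - 4975) - 40366) = 32775/(-5344 - 40366) = 32775/(-45710) = 32775*(-1/45710) = -6555/9142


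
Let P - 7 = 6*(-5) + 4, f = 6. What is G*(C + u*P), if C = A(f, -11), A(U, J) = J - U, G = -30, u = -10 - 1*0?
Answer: -5190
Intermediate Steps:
u = -10 (u = -10 + 0 = -10)
C = -17 (C = -11 - 1*6 = -11 - 6 = -17)
P = -19 (P = 7 + (6*(-5) + 4) = 7 + (-30 + 4) = 7 - 26 = -19)
G*(C + u*P) = -30*(-17 - 10*(-19)) = -30*(-17 + 190) = -30*173 = -5190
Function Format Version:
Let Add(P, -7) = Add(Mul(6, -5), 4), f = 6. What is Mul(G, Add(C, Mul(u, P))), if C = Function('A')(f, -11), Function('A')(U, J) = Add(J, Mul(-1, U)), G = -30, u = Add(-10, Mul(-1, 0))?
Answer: -5190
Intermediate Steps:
u = -10 (u = Add(-10, 0) = -10)
C = -17 (C = Add(-11, Mul(-1, 6)) = Add(-11, -6) = -17)
P = -19 (P = Add(7, Add(Mul(6, -5), 4)) = Add(7, Add(-30, 4)) = Add(7, -26) = -19)
Mul(G, Add(C, Mul(u, P))) = Mul(-30, Add(-17, Mul(-10, -19))) = Mul(-30, Add(-17, 190)) = Mul(-30, 173) = -5190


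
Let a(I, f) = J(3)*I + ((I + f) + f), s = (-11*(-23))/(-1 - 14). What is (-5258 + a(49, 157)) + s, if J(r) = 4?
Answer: -70738/15 ≈ -4715.9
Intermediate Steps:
s = -253/15 (s = 253/(-15) = 253*(-1/15) = -253/15 ≈ -16.867)
a(I, f) = 2*f + 5*I (a(I, f) = 4*I + ((I + f) + f) = 4*I + (I + 2*f) = 2*f + 5*I)
(-5258 + a(49, 157)) + s = (-5258 + (2*157 + 5*49)) - 253/15 = (-5258 + (314 + 245)) - 253/15 = (-5258 + 559) - 253/15 = -4699 - 253/15 = -70738/15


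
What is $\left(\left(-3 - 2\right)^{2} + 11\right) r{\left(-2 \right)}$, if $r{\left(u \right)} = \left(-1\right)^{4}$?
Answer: $36$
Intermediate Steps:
$r{\left(u \right)} = 1$
$\left(\left(-3 - 2\right)^{2} + 11\right) r{\left(-2 \right)} = \left(\left(-3 - 2\right)^{2} + 11\right) 1 = \left(\left(-5\right)^{2} + 11\right) 1 = \left(25 + 11\right) 1 = 36 \cdot 1 = 36$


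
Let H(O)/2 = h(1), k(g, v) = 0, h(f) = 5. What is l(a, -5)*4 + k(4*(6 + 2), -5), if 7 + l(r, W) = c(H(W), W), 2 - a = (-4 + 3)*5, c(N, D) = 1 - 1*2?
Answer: -32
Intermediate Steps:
H(O) = 10 (H(O) = 2*5 = 10)
c(N, D) = -1 (c(N, D) = 1 - 2 = -1)
a = 7 (a = 2 - (-4 + 3)*5 = 2 - (-1)*5 = 2 - 1*(-5) = 2 + 5 = 7)
l(r, W) = -8 (l(r, W) = -7 - 1 = -8)
l(a, -5)*4 + k(4*(6 + 2), -5) = -8*4 + 0 = -32 + 0 = -32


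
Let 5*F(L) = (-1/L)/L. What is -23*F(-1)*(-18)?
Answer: -414/5 ≈ -82.800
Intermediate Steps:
F(L) = -1/(5*L²) (F(L) = ((-1/L)/L)/5 = (-1/L²)/5 = -1/(5*L²))
-23*F(-1)*(-18) = -(-23)/(5*(-1)²)*(-18) = -(-23)/5*(-18) = -23*(-⅕)*(-18) = (23/5)*(-18) = -414/5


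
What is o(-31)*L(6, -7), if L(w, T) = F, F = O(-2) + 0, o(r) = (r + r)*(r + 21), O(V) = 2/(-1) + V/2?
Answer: -1860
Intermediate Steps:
O(V) = -2 + V/2 (O(V) = 2*(-1) + V*(½) = -2 + V/2)
o(r) = 2*r*(21 + r) (o(r) = (2*r)*(21 + r) = 2*r*(21 + r))
F = -3 (F = (-2 + (½)*(-2)) + 0 = (-2 - 1) + 0 = -3 + 0 = -3)
L(w, T) = -3
o(-31)*L(6, -7) = (2*(-31)*(21 - 31))*(-3) = (2*(-31)*(-10))*(-3) = 620*(-3) = -1860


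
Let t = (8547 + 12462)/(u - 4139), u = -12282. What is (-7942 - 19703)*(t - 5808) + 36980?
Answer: 2637779271745/16421 ≈ 1.6063e+8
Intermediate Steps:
t = -21009/16421 (t = (8547 + 12462)/(-12282 - 4139) = 21009/(-16421) = 21009*(-1/16421) = -21009/16421 ≈ -1.2794)
(-7942 - 19703)*(t - 5808) + 36980 = (-7942 - 19703)*(-21009/16421 - 5808) + 36980 = -27645*(-95394177/16421) + 36980 = 2637172023165/16421 + 36980 = 2637779271745/16421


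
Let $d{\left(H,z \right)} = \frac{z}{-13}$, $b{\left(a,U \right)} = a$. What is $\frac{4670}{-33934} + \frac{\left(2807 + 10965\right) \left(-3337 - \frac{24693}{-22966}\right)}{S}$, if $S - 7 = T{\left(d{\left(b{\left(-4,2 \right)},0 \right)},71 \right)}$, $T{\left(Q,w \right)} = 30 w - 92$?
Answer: $- \frac{8951098811243163}{398431564745} \approx -22466.0$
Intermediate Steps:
$d{\left(H,z \right)} = - \frac{z}{13}$ ($d{\left(H,z \right)} = z \left(- \frac{1}{13}\right) = - \frac{z}{13}$)
$T{\left(Q,w \right)} = -92 + 30 w$
$S = 2045$ ($S = 7 + \left(-92 + 30 \cdot 71\right) = 7 + \left(-92 + 2130\right) = 7 + 2038 = 2045$)
$\frac{4670}{-33934} + \frac{\left(2807 + 10965\right) \left(-3337 - \frac{24693}{-22966}\right)}{S} = \frac{4670}{-33934} + \frac{\left(2807 + 10965\right) \left(-3337 - \frac{24693}{-22966}\right)}{2045} = 4670 \left(- \frac{1}{33934}\right) + 13772 \left(-3337 - - \frac{24693}{22966}\right) \frac{1}{2045} = - \frac{2335}{16967} + 13772 \left(-3337 + \frac{24693}{22966}\right) \frac{1}{2045} = - \frac{2335}{16967} + 13772 \left(- \frac{76612849}{22966}\right) \frac{1}{2045} = - \frac{2335}{16967} - \frac{527556078214}{23482735} = - \frac{8951098811243163}{398431564745}$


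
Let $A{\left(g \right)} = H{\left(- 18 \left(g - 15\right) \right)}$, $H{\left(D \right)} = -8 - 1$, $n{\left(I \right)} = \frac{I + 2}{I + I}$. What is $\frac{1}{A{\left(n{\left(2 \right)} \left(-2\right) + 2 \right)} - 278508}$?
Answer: $- \frac{1}{278517} \approx -3.5904 \cdot 10^{-6}$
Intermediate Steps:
$n{\left(I \right)} = \frac{2 + I}{2 I}$
$H{\left(D \right)} = -9$ ($H{\left(D \right)} = -8 - 1 = -9$)
$A{\left(g \right)} = -9$
$\frac{1}{A{\left(n{\left(2 \right)} \left(-2\right) + 2 \right)} - 278508} = \frac{1}{-9 - 278508} = \frac{1}{-278517} = - \frac{1}{278517}$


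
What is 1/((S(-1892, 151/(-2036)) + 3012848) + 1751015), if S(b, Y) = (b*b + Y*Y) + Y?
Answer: 4145296/34586388814357 ≈ 1.1985e-7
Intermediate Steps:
S(b, Y) = Y + Y**2 + b**2 (S(b, Y) = (b**2 + Y**2) + Y = (Y**2 + b**2) + Y = Y + Y**2 + b**2)
1/((S(-1892, 151/(-2036)) + 3012848) + 1751015) = 1/(((151/(-2036) + (151/(-2036))**2 + (-1892)**2) + 3012848) + 1751015) = 1/(((151*(-1/2036) + (151*(-1/2036))**2 + 3579664) + 3012848) + 1751015) = 1/(((-151/2036 + (-151/2036)**2 + 3579664) + 3012848) + 1751015) = 1/(((-151/2036 + 22801/4145296 + 3579664) + 3012848) + 1751015) = 1/((14838766575909/4145296 + 3012848) + 1751015) = 1/(27327913338917/4145296 + 1751015) = 1/(34586388814357/4145296) = 4145296/34586388814357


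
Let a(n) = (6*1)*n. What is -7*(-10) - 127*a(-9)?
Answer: 6928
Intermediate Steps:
a(n) = 6*n
-7*(-10) - 127*a(-9) = -7*(-10) - 762*(-9) = 70 - 127*(-54) = 70 + 6858 = 6928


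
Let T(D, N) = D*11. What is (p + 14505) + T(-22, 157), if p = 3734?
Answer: 17997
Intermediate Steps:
T(D, N) = 11*D
(p + 14505) + T(-22, 157) = (3734 + 14505) + 11*(-22) = 18239 - 242 = 17997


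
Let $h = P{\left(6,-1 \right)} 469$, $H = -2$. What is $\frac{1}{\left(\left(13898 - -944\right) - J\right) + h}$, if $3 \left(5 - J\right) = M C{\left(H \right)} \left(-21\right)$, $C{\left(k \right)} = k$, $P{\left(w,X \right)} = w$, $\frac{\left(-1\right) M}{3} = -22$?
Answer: $\frac{1}{18575} \approx 5.3836 \cdot 10^{-5}$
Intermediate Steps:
$M = 66$ ($M = \left(-3\right) \left(-22\right) = 66$)
$J = -919$ ($J = 5 - \frac{66 \left(-2\right) \left(-21\right)}{3} = 5 - \frac{\left(-132\right) \left(-21\right)}{3} = 5 - 924 = -919$)
$h = 2814$ ($h = 6 \cdot 469 = 2814$)
$\frac{1}{\left(\left(13898 - -944\right) - J\right) + h} = \frac{1}{\left(\left(13898 - -944\right) - -919\right) + 2814} = \frac{1}{\left(\left(13898 + 944\right) + 919\right) + 2814} = \frac{1}{\left(14842 + 919\right) + 2814} = \frac{1}{15761 + 2814} = \frac{1}{18575}$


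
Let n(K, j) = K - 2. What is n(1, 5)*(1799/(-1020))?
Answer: 1799/1020 ≈ 1.7637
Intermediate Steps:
n(K, j) = -2 + K
n(1, 5)*(1799/(-1020)) = (-2 + 1)*(1799/(-1020)) = -1799*(-1)/1020 = -1*(-1799/1020) = 1799/1020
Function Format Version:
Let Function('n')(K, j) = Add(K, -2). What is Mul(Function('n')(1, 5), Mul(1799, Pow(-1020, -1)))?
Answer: Rational(1799, 1020) ≈ 1.7637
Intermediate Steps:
Function('n')(K, j) = Add(-2, K)
Mul(Function('n')(1, 5), Mul(1799, Pow(-1020, -1))) = Mul(Add(-2, 1), Mul(1799, Pow(-1020, -1))) = Mul(-1, Mul(1799, Rational(-1, 1020))) = Mul(-1, Rational(-1799, 1020)) = Rational(1799, 1020)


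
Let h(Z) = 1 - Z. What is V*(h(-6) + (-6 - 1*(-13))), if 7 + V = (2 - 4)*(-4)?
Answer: 14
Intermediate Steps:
V = 1 (V = -7 + (2 - 4)*(-4) = -7 - 2*(-4) = -7 + 8 = 1)
V*(h(-6) + (-6 - 1*(-13))) = 1*((1 - 1*(-6)) + (-6 - 1*(-13))) = 1*((1 + 6) + (-6 + 13)) = 1*(7 + 7) = 1*14 = 14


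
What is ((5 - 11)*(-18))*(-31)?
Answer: -3348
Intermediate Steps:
((5 - 11)*(-18))*(-31) = -6*(-18)*(-31) = 108*(-31) = -3348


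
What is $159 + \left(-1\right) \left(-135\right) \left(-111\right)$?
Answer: $-14826$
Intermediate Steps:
$159 + \left(-1\right) \left(-135\right) \left(-111\right) = 159 + 135 \left(-111\right) = 159 - 14985 = -14826$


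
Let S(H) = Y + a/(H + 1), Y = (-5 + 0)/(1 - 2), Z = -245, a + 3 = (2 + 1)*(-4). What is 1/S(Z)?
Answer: 244/1235 ≈ 0.19757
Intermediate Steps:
a = -15 (a = -3 + (2 + 1)*(-4) = -3 + 3*(-4) = -3 - 12 = -15)
Y = 5 (Y = -5/(-1) = -5*(-1) = 5)
S(H) = 5 - 15/(1 + H) (S(H) = 5 - 15/(H + 1) = 5 - 15/(1 + H))
1/S(Z) = 1/(5*(-2 - 245)/(1 - 245)) = 1/(5*(-247)/(-244)) = 1/(5*(-1/244)*(-247)) = 1/(1235/244) = 244/1235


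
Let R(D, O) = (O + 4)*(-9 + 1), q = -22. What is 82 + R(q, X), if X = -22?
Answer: 226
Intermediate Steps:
R(D, O) = -32 - 8*O (R(D, O) = (4 + O)*(-8) = -32 - 8*O)
82 + R(q, X) = 82 + (-32 - 8*(-22)) = 82 + (-32 + 176) = 82 + 144 = 226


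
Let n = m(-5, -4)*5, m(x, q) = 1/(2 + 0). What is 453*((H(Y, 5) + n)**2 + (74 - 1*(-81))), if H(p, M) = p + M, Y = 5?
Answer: 563985/4 ≈ 1.4100e+5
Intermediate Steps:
H(p, M) = M + p
m(x, q) = 1/2
n = 5/2 (n = (1/2)*5 = 5/2 ≈ 2.5000)
453*((H(Y, 5) + n)**2 + (74 - 1*(-81))) = 453*(((5 + 5) + 5/2)**2 + (74 - 1*(-81))) = 453*((10 + 5/2)**2 + (74 + 81)) = 453*((25/2)**2 + 155) = 453*(625/4 + 155) = 453*(1245/4) = 563985/4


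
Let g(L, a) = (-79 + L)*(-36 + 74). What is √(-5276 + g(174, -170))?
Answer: 7*I*√34 ≈ 40.817*I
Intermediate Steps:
g(L, a) = -3002 + 38*L (g(L, a) = (-79 + L)*38 = -3002 + 38*L)
√(-5276 + g(174, -170)) = √(-5276 + (-3002 + 38*174)) = √(-5276 + (-3002 + 6612)) = √(-5276 + 3610) = √(-1666) = 7*I*√34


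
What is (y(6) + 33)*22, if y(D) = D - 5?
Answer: 748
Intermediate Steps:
y(D) = -5 + D
(y(6) + 33)*22 = ((-5 + 6) + 33)*22 = (1 + 33)*22 = 34*22 = 748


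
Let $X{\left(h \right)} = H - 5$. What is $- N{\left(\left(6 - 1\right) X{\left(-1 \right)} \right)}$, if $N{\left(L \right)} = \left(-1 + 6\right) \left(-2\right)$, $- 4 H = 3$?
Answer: $10$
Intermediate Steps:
$H = - \frac{3}{4}$ ($H = \left(- \frac{1}{4}\right) 3 = - \frac{3}{4} \approx -0.75$)
$X{\left(h \right)} = - \frac{23}{4}$ ($X{\left(h \right)} = - \frac{3}{4} - 5 = - \frac{23}{4}$)
$N{\left(L \right)} = -10$ ($N{\left(L \right)} = 5 \left(-2\right) = -10$)
$- N{\left(\left(6 - 1\right) X{\left(-1 \right)} \right)} = \left(-1\right) \left(-10\right) = 10$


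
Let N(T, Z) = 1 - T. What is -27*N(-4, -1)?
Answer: -135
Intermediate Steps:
-27*N(-4, -1) = -27*(1 - 1*(-4)) = -27*(1 + 4) = -27*5 = -135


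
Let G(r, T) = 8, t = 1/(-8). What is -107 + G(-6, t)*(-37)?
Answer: -403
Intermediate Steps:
t = -1/8 ≈ -0.12500
-107 + G(-6, t)*(-37) = -107 + 8*(-37) = -107 - 296 = -403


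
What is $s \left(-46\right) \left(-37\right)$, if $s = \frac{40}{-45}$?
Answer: $- \frac{13616}{9} \approx -1512.9$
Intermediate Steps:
$s = - \frac{8}{9}$ ($s = 40 \left(- \frac{1}{45}\right) = - \frac{8}{9} \approx -0.88889$)
$s \left(-46\right) \left(-37\right) = \left(- \frac{8}{9}\right) \left(-46\right) \left(-37\right) = \frac{368}{9} \left(-37\right) = - \frac{13616}{9}$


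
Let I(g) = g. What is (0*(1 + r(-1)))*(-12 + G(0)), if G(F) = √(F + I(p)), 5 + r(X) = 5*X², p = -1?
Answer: 0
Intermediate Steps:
r(X) = -5 + 5*X²
G(F) = √(-1 + F) (G(F) = √(F - 1) = √(-1 + F))
(0*(1 + r(-1)))*(-12 + G(0)) = (0*(1 + (-5 + 5*(-1)²)))*(-12 + √(-1 + 0)) = (0*(1 + (-5 + 5*1)))*(-12 + √(-1)) = (0*(1 + (-5 + 5)))*(-12 + I) = (0*(1 + 0))*(-12 + I) = (0*1)*(-12 + I) = 0*(-12 + I) = 0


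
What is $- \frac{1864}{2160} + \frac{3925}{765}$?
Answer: $\frac{19589}{4590} \approx 4.2678$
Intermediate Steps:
$- \frac{1864}{2160} + \frac{3925}{765} = \left(-1864\right) \frac{1}{2160} + 3925 \cdot \frac{1}{765} = - \frac{233}{270} + \frac{785}{153} = \frac{19589}{4590}$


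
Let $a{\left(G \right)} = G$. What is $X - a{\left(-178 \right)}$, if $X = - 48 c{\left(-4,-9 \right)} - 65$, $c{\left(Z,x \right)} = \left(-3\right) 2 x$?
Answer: $-2479$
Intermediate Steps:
$c{\left(Z,x \right)} = - 6 x$
$X = -2657$ ($X = - 48 \left(\left(-6\right) \left(-9\right)\right) - 65 = \left(-48\right) 54 - 65 = -2592 - 65 = -2657$)
$X - a{\left(-178 \right)} = -2657 - -178 = -2657 + 178 = -2479$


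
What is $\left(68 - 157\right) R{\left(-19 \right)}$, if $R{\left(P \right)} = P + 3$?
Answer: $1424$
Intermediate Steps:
$R{\left(P \right)} = 3 + P$
$\left(68 - 157\right) R{\left(-19 \right)} = \left(68 - 157\right) \left(3 - 19\right) = \left(-89\right) \left(-16\right) = 1424$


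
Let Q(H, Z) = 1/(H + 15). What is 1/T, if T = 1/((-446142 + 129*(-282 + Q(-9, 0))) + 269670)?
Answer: -425657/2 ≈ -2.1283e+5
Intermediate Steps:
Q(H, Z) = 1/(15 + H)
T = -2/425657 (T = 1/((-446142 + 129*(-282 + 1/(15 - 9))) + 269670) = 1/((-446142 + 129*(-282 + 1/6)) + 269670) = 1/((-446142 + 129*(-1691/6)) + 269670) = 1/((-446142 - 72713/2) + 269670) = 1/(-964997/2 + 269670) = 1/(-425657/2) = -2/425657 ≈ -4.6986e-6)
1/T = 1/(-2/425657) = -425657/2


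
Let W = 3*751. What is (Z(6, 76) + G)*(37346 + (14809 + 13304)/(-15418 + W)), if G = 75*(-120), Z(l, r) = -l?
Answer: -4427637584862/13165 ≈ -3.3632e+8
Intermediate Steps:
W = 2253
G = -9000
(Z(6, 76) + G)*(37346 + (14809 + 13304)/(-15418 + W)) = (-1*6 - 9000)*(37346 + (14809 + 13304)/(-15418 + 2253)) = (-6 - 9000)*(37346 + 28113/(-13165)) = -9006*(37346 + 28113*(-1/13165)) = -9006*(37346 - 28113/13165) = -9006*491631977/13165 = -4427637584862/13165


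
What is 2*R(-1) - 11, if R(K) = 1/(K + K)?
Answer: -12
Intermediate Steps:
R(K) = 1/(2*K)
2*R(-1) - 11 = 2*((1/2)/(-1)) - 11 = 2*((1/2)*(-1)) - 11 = 2*(-1/2) - 11 = -1 - 11 = -12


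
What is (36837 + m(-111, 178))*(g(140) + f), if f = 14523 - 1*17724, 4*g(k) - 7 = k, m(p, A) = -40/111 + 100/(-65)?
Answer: -224252722169/1924 ≈ -1.1656e+8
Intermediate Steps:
m(p, A) = -2740/1443 (m(p, A) = -40*1/111 + 100*(-1/65) = -40/111 - 20/13 = -2740/1443)
g(k) = 7/4 + k/4
f = -3201 (f = 14523 - 17724 = -3201)
(36837 + m(-111, 178))*(g(140) + f) = (36837 - 2740/1443)*((7/4 + (¼)*140) - 3201) = 53153051*((7/4 + 35) - 3201)/1443 = 53153051*(147/4 - 3201)/1443 = (53153051/1443)*(-12657/4) = -224252722169/1924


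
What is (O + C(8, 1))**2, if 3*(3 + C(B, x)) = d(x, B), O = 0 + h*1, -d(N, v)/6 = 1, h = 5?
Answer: 0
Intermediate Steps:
d(N, v) = -6 (d(N, v) = -6*1 = -6)
O = 5 (O = 0 + 5*1 = 0 + 5 = 5)
C(B, x) = -5 (C(B, x) = -3 + (1/3)*(-6) = -3 - 2 = -5)
(O + C(8, 1))**2 = (5 - 5)**2 = 0**2 = 0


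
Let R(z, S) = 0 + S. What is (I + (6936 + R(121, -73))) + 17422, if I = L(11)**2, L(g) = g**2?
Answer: 38926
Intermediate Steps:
R(z, S) = S
I = 14641 (I = (11**2)**2 = 121**2 = 14641)
(I + (6936 + R(121, -73))) + 17422 = (14641 + (6936 - 73)) + 17422 = (14641 + 6863) + 17422 = 21504 + 17422 = 38926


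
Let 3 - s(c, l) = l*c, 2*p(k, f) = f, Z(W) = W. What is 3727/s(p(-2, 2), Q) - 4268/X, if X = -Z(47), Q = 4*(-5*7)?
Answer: 785493/6721 ≈ 116.87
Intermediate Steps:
p(k, f) = f/2
Q = -140 (Q = 4*(-35) = -140)
s(c, l) = 3 - c*l (s(c, l) = 3 - l*c = 3 - c*l)
X = -47 (X = -1*47 = -47)
3727/s(p(-2, 2), Q) - 4268/X = 3727/(3 - 1*(½)*2*(-140)) - 4268/(-47) = 3727/(3 - 1*1*(-140)) - 4268*(-1/47) = 3727/(3 + 140) + 4268/47 = 3727/143 + 4268/47 = 785493/6721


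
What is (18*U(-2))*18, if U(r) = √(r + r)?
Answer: 648*I ≈ 648.0*I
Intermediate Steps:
U(r) = √2*√r (U(r) = √(2*r) = √2*√r)
(18*U(-2))*18 = (18*(√2*√(-2)))*18 = (18*(√2*(I*√2)))*18 = (18*(2*I))*18 = (36*I)*18 = 648*I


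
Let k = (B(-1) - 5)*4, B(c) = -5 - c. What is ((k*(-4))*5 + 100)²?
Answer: 672400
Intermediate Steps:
k = -36 (k = ((-5 - 1*(-1)) - 5)*4 = ((-5 + 1) - 5)*4 = (-4 - 5)*4 = -9*4 = -36)
((k*(-4))*5 + 100)² = (-36*(-4)*5 + 100)² = (144*5 + 100)² = (720 + 100)² = 820² = 672400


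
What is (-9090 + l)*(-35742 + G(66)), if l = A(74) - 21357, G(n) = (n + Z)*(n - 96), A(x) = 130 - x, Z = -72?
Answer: 1080764742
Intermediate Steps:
G(n) = (-96 + n)*(-72 + n) (G(n) = (n - 72)*(n - 96) = (-72 + n)*(-96 + n) = (-96 + n)*(-72 + n))
l = -21301 (l = (130 - 1*74) - 21357 = (130 - 74) - 21357 = 56 - 21357 = -21301)
(-9090 + l)*(-35742 + G(66)) = (-9090 - 21301)*(-35742 + (6912 + 66² - 168*66)) = -30391*(-35742 + (6912 + 4356 - 11088)) = -30391*(-35742 + 180) = -30391*(-35562) = 1080764742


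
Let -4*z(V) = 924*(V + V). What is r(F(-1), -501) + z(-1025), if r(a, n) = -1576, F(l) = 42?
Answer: 471974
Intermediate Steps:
z(V) = -462*V (z(V) = -231*(V + V) = -231*2*V = -462*V)
r(F(-1), -501) + z(-1025) = -1576 - 462*(-1025) = -1576 + 473550 = 471974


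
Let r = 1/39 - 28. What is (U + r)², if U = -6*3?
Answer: 3214849/1521 ≈ 2113.6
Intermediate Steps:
r = -1091/39 (r = 1/39 - 28 = -1091/39 ≈ -27.974)
U = -18
(U + r)² = (-18 - 1091/39)² = (-1793/39)² = 3214849/1521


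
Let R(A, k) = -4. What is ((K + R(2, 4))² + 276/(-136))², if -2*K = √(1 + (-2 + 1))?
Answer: 225625/1156 ≈ 195.18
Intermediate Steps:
K = 0 (K = -√(1 + (-2 + 1))/2 = -√(1 - 1)/2 = -√0/2 = -½*0 = 0)
((K + R(2, 4))² + 276/(-136))² = ((0 - 4)² + 276/(-136))² = ((-4)² + 276*(-1/136))² = (16 - 69/34)² = (475/34)² = 225625/1156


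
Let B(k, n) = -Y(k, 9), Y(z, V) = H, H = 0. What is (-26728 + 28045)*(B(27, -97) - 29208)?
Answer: -38466936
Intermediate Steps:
Y(z, V) = 0
B(k, n) = 0 (B(k, n) = -1*0 = 0)
(-26728 + 28045)*(B(27, -97) - 29208) = (-26728 + 28045)*(0 - 29208) = 1317*(-29208) = -38466936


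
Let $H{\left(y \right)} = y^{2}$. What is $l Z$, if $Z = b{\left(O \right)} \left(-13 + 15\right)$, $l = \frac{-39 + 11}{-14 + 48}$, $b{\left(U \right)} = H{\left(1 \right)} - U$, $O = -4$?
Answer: $- \frac{140}{17} \approx -8.2353$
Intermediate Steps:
$b{\left(U \right)} = 1 - U$ ($b{\left(U \right)} = 1^{2} - U = 1 - U$)
$l = - \frac{14}{17}$ ($l = - \frac{28}{34} = \left(-28\right) \frac{1}{34} = - \frac{14}{17} \approx -0.82353$)
$Z = 10$ ($Z = \left(1 - -4\right) \left(-13 + 15\right) = \left(1 + 4\right) 2 = 5 \cdot 2 = 10$)
$l Z = \left(- \frac{14}{17}\right) 10 = - \frac{140}{17}$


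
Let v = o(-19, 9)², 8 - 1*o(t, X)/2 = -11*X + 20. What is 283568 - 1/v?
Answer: 8585304767/30276 ≈ 2.8357e+5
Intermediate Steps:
o(t, X) = -24 + 22*X (o(t, X) = 16 - 2*(-11*X + 20) = 16 - 2*(20 - 11*X) = 16 + (-40 + 22*X) = -24 + 22*X)
v = 30276 (v = (-24 + 22*9)² = (-24 + 198)² = 174² = 30276)
283568 - 1/v = 283568 - 1/30276 = 8585304767/30276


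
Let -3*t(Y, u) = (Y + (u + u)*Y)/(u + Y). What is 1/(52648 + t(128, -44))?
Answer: 21/1106536 ≈ 1.8978e-5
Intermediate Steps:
t(Y, u) = -(Y + 2*Y*u)/(3*(Y + u)) (t(Y, u) = -(Y + (u + u)*Y)/(3*(u + Y)) = -(Y + (2*u)*Y)/(3*(Y + u)) = -(Y + 2*Y*u)/(3*(Y + u)))
1/(52648 + t(128, -44)) = 1/(52648 - 1*128*(1 + 2*(-44))/(3*128 + 3*(-44))) = 1/(52648 - 1*128*(1 - 88)/(384 - 132)) = 1/(52648 - 1*128*(-87)/252) = 1/(52648 - 1*128*1/252*(-87)) = 1/(52648 + 928/21) = 1/(1106536/21) = 21/1106536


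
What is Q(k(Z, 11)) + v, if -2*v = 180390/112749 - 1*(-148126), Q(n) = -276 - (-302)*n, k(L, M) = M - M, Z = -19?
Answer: -399130386/5369 ≈ -74340.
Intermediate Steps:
k(L, M) = 0
Q(n) = -276 + 302*n
v = -397648542/5369 (v = -(180390/112749 - 1*(-148126))/2 = -(180390*(1/112749) + 148126)/2 = -(8590/5369 + 148126)/2 = -½*795297084/5369 = -397648542/5369 ≈ -74064.)
Q(k(Z, 11)) + v = (-276 + 302*0) - 397648542/5369 = (-276 + 0) - 397648542/5369 = -276 - 397648542/5369 = -399130386/5369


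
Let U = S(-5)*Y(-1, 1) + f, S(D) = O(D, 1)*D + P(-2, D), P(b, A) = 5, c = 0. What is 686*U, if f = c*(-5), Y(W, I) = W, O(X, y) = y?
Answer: 0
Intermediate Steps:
f = 0 (f = 0*(-5) = 0)
S(D) = 5 + D (S(D) = 1*D + 5 = D + 5 = 5 + D)
U = 0 (U = (5 - 5)*(-1) + 0 = 0*(-1) + 0 = 0 + 0 = 0)
686*U = 686*0 = 0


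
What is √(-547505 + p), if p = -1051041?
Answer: I*√1598546 ≈ 1264.3*I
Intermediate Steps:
√(-547505 + p) = √(-547505 - 1051041) = √(-1598546) = I*√1598546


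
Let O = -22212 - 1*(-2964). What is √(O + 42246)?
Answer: √22998 ≈ 151.65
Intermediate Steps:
O = -19248 (O = -22212 + 2964 = -19248)
√(O + 42246) = √(-19248 + 42246) = √22998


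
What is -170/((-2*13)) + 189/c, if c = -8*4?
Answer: 263/416 ≈ 0.63221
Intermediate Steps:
c = -32
-170/((-2*13)) + 189/c = -170/((-2*13)) + 189/(-32) = -170/(-26) + 189*(-1/32) = -170*(-1/26) - 189/32 = 85/13 - 189/32 = 263/416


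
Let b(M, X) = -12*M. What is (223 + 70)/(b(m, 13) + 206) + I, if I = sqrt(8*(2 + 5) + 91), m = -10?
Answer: 293/326 + 7*sqrt(3) ≈ 13.023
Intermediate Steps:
I = 7*sqrt(3) (I = sqrt(8*7 + 91) = sqrt(56 + 91) = sqrt(147) = 7*sqrt(3) ≈ 12.124)
(223 + 70)/(b(m, 13) + 206) + I = (223 + 70)/(-12*(-10) + 206) + 7*sqrt(3) = 293/(120 + 206) + 7*sqrt(3) = 293/326 + 7*sqrt(3)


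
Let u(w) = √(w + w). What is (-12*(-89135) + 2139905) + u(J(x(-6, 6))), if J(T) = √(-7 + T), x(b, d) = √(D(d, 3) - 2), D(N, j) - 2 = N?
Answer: 3209525 + (7 - √6)^(¼)*(1 + I) ≈ 3.2095e+6 + 1.4605*I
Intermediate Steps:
D(N, j) = 2 + N
x(b, d) = √d (x(b, d) = √((2 + d) - 2) = √d)
u(w) = √2*√w (u(w) = √(2*w) = √2*√w)
(-12*(-89135) + 2139905) + u(J(x(-6, 6))) = (-12*(-89135) + 2139905) + √2*√(√(-7 + √6)) = (1069620 + 2139905) + √2*(-7 + √6)^(¼) = 3209525 + √2*(-7 + √6)^(¼)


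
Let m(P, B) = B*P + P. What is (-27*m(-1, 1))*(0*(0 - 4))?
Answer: 0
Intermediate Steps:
m(P, B) = P + B*P
(-27*m(-1, 1))*(0*(0 - 4)) = (-(-27)*(1 + 1))*(0*(0 - 4)) = (-(-27)*2)*(0*(-4)) = -27*(-2)*0 = 54*0 = 0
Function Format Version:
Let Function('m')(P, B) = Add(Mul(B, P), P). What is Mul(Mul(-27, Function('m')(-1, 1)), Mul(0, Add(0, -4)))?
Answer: 0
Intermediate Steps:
Function('m')(P, B) = Add(P, Mul(B, P))
Mul(Mul(-27, Function('m')(-1, 1)), Mul(0, Add(0, -4))) = Mul(Mul(-27, Mul(-1, Add(1, 1))), Mul(0, Add(0, -4))) = Mul(Mul(-27, Mul(-1, 2)), Mul(0, -4)) = Mul(Mul(-27, -2), 0) = Mul(54, 0) = 0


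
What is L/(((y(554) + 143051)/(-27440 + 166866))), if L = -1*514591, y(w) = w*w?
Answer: -1464231934/9183 ≈ -1.5945e+5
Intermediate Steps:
y(w) = w²
L = -514591
L/(((y(554) + 143051)/(-27440 + 166866))) = -514591*(-27440 + 166866)/(554² + 143051) = -514591*139426/(306916 + 143051) = -514591/(449967*(1/139426)) = -514591/64281/19918 = -514591*19918/64281 = -1464231934/9183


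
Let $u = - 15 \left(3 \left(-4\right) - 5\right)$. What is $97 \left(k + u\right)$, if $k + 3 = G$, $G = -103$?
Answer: $14453$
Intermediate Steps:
$k = -106$ ($k = -3 - 103 = -106$)
$u = 255$ ($u = - 15 \left(-12 - 5\right) = \left(-15\right) \left(-17\right) = 255$)
$97 \left(k + u\right) = 97 \left(-106 + 255\right) = 97 \cdot 149 = 14453$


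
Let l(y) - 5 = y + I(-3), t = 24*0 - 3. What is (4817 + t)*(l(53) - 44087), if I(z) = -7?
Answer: -211989304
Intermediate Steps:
t = -3 (t = 0 - 3 = -3)
l(y) = -2 + y (l(y) = 5 + (y - 7) = 5 + (-7 + y) = -2 + y)
(4817 + t)*(l(53) - 44087) = (4817 - 3)*((-2 + 53) - 44087) = 4814*(51 - 44087) = 4814*(-44036) = -211989304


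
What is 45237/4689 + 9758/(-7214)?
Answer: 46764076/5637741 ≈ 8.2948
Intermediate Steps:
45237/4689 + 9758/(-7214) = 45237*(1/4689) + 9758*(-1/7214) = 15079/1563 - 4879/3607 = 46764076/5637741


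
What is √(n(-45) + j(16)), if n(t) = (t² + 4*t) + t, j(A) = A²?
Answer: 2*√514 ≈ 45.343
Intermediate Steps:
n(t) = t² + 5*t
√(n(-45) + j(16)) = √(-45*(5 - 45) + 16²) = √(-45*(-40) + 256) = √(1800 + 256) = √2056 = 2*√514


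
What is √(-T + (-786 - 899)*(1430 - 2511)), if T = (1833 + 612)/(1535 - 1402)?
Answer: 2*√8054980745/133 ≈ 1349.6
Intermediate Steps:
T = 2445/133 ≈ 18.383
√(-T + (-786 - 899)*(1430 - 2511)) = √(-1*2445/133 + (-786 - 899)*(1430 - 2511)) = √(-2445/133 - 1685*(-1081)) = √(-2445/133 + 1821485) = √(242255060/133) = 2*√8054980745/133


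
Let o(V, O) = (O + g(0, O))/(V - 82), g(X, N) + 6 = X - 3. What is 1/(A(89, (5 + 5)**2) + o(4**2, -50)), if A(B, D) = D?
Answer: 66/6659 ≈ 0.0099114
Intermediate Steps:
g(X, N) = -9 + X (g(X, N) = -6 + (X - 3) = -6 + (-3 + X) = -9 + X)
o(V, O) = (-9 + O)/(-82 + V) (o(V, O) = (O + (-9 + 0))/(V - 82) = (O - 9)/(-82 + V) = (-9 + O)/(-82 + V))
1/(A(89, (5 + 5)**2) + o(4**2, -50)) = 1/((5 + 5)**2 + (-9 - 50)/(-82 + 4**2)) = 1/(10**2 - 59/(-82 + 16)) = 1/(100 - 59/(-66)) = 1/(100 - 1/66*(-59)) = 1/(100 + 59/66) = 1/(6659/66) = 66/6659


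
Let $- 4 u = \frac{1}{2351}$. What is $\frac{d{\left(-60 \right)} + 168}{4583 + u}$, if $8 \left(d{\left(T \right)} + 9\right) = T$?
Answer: $\frac{474902}{14366177} \approx 0.033057$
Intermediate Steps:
$u = - \frac{1}{9404}$ ($u = - \frac{1}{4 \cdot 2351} = \left(- \frac{1}{4}\right) \frac{1}{2351} = - \frac{1}{9404} \approx -0.00010634$)
$d{\left(T \right)} = -9 + \frac{T}{8}$
$\frac{d{\left(-60 \right)} + 168}{4583 + u} = \frac{\left(-9 + \frac{1}{8} \left(-60\right)\right) + 168}{4583 - \frac{1}{9404}} = \frac{\left(-9 - \frac{15}{2}\right) + 168}{\frac{43098531}{9404}} = \left(- \frac{33}{2} + 168\right) \frac{9404}{43098531} = \frac{303}{2} \cdot \frac{9404}{43098531} = \frac{474902}{14366177}$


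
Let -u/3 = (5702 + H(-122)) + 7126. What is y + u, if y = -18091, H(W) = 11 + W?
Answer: -56242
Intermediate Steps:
u = -38151 (u = -3*((5702 + (11 - 122)) + 7126) = -3*((5702 - 111) + 7126) = -3*(5591 + 7126) = -3*12717 = -38151)
y + u = -18091 - 38151 = -56242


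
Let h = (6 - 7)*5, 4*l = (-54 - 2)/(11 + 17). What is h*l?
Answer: 5/2 ≈ 2.5000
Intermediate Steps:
l = -½ (l = ((-54 - 2)/(11 + 17))/4 = (-56/28)/4 = (-56*1/28)/4 = (¼)*(-2) = -½ ≈ -0.50000)
h = -5 (h = -1*5 = -5)
h*l = -5*(-½) = 5/2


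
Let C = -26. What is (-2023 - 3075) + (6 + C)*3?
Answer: -5158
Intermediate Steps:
(-2023 - 3075) + (6 + C)*3 = (-2023 - 3075) + (6 - 26)*3 = -5098 - 20*3 = -5098 - 60 = -5158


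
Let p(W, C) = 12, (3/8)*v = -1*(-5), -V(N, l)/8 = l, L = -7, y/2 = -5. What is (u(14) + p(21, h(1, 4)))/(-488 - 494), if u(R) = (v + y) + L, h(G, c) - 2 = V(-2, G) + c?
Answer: -25/2946 ≈ -0.0084861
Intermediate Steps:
y = -10 (y = 2*(-5) = -10)
V(N, l) = -8*l
v = 40/3 (v = 8*(-1*(-5))/3 = (8/3)*5 = 40/3 ≈ 13.333)
h(G, c) = 2 + c - 8*G (h(G, c) = 2 + (-8*G + c) = 2 + (c - 8*G) = 2 + c - 8*G)
u(R) = -11/3 (u(R) = (40/3 - 10) - 7 = 10/3 - 7 = -11/3)
(u(14) + p(21, h(1, 4)))/(-488 - 494) = (-11/3 + 12)/(-488 - 494) = (25/3)/(-982) = (25/3)*(-1/982) = -25/2946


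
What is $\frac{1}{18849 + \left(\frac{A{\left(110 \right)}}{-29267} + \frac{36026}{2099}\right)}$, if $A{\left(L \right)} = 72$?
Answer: $\frac{61431433}{1158975302431} \approx 5.3005 \cdot 10^{-5}$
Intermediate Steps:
$\frac{1}{18849 + \left(\frac{A{\left(110 \right)}}{-29267} + \frac{36026}{2099}\right)} = \frac{1}{18849 + \left(\frac{72}{-29267} + \frac{36026}{2099}\right)} = \frac{1}{18849 + \left(72 \left(- \frac{1}{29267}\right) + 36026 \cdot \frac{1}{2099}\right)} = \frac{1}{18849 + \left(- \frac{72}{29267} + \frac{36026}{2099}\right)} = \frac{1}{18849 + \frac{1054221814}{61431433}} = \frac{1}{\frac{1158975302431}{61431433}} = \frac{61431433}{1158975302431}$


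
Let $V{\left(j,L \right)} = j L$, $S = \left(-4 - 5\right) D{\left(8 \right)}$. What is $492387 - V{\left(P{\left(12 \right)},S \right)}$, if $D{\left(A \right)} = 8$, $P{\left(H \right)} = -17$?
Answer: $491163$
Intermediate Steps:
$S = -72$ ($S = \left(-4 - 5\right) 8 = \left(-9\right) 8 = -72$)
$V{\left(j,L \right)} = L j$
$492387 - V{\left(P{\left(12 \right)},S \right)} = 492387 - \left(-72\right) \left(-17\right) = 492387 - 1224 = 491163$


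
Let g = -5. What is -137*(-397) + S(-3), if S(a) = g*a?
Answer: 54404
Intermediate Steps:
S(a) = -5*a
-137*(-397) + S(-3) = -137*(-397) - 5*(-3) = 54389 + 15 = 54404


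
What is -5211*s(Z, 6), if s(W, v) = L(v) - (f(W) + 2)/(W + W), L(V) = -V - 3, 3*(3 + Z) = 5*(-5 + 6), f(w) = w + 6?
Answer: 67743/2 ≈ 33872.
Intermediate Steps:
f(w) = 6 + w
Z = -4/3 (Z = -3 + (5*(-5 + 6))/3 = -3 + (5*1)/3 = -3 + (1/3)*5 = -3 + 5/3 = -4/3 ≈ -1.3333)
L(V) = -3 - V
s(W, v) = -3 - v - (8 + W)/(2*W) (s(W, v) = (-3 - v) - ((6 + W) + 2)/(W + W) = (-3 - v) - (8 + W)/(2*W) = -3 - v - (8 + W)/(2*W))
-5211*s(Z, 6) = -5211*(-7/2 - 1*6 - 4/(-4/3)) = -5211*(-7/2 - 6 - 4*(-3/4)) = -5211*(-7/2 - 6 + 3) = -5211*(-13/2) = 67743/2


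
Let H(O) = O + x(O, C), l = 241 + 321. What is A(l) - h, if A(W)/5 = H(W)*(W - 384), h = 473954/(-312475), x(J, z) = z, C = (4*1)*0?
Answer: 156294219454/312475 ≈ 5.0018e+5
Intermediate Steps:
C = 0 (C = 4*0 = 0)
l = 562
h = -473954/312475 (h = 473954*(-1/312475) = -473954/312475 ≈ -1.5168)
H(O) = O (H(O) = O + 0 = O)
A(W) = 5*W*(-384 + W) (A(W) = 5*(W*(W - 384)) = 5*(W*(-384 + W)) = 5*W*(-384 + W))
A(l) - h = 5*562*(-384 + 562) - 1*(-473954/312475) = 5*562*178 + 473954/312475 = 500180 + 473954/312475 = 156294219454/312475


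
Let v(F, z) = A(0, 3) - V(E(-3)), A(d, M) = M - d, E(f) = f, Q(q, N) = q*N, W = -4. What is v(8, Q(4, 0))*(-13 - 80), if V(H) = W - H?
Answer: -372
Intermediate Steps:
Q(q, N) = N*q
V(H) = -4 - H
v(F, z) = 4 (v(F, z) = (3 - 1*0) - (-4 - 1*(-3)) = (3 + 0) - (-4 + 3) = 3 - 1*(-1) = 3 + 1 = 4)
v(8, Q(4, 0))*(-13 - 80) = 4*(-13 - 80) = 4*(-93) = -372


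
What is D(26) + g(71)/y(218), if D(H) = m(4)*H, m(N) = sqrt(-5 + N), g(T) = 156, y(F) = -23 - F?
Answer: -156/241 + 26*I ≈ -0.6473 + 26.0*I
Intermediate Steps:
D(H) = I*H (D(H) = sqrt(-5 + 4)*H = sqrt(-1)*H = I*H)
D(26) + g(71)/y(218) = I*26 + 156/(-23 - 1*218) = 26*I + 156/(-23 - 218) = 26*I + 156/(-241) = 26*I + 156*(-1/241) = 26*I - 156/241 = -156/241 + 26*I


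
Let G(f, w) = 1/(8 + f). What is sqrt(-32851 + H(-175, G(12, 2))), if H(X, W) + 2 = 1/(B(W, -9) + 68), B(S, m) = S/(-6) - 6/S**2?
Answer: I*sqrt(9193616493)/529 ≈ 181.25*I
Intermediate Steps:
B(S, m) = -6/S**2 - S/6 (B(S, m) = S*(-1/6) - 6/S**2 = -S/6 - 6/S**2 = -6/S**2 - S/6)
H(X, W) = -2 + 1/(68 - 6/W**2 - W/6) (H(X, W) = -2 + 1/((-6/W**2 - W/6) + 68) = -2 + 1/(68 - 6/W**2 - W/6))
sqrt(-32851 + H(-175, G(12, 2))) = sqrt(-32851 + 2*(-36 - (1/(8 + 12))**3 + 405*(1/(8 + 12))**2)/(36 + (1/(8 + 12))**2*(-408 + 1/(8 + 12)))) = sqrt(-32851 + 2*(-36 - (1/20)**3 + 405*(1/20)**2)/(36 + (1/20)**2*(-408 + 1/20))) = sqrt(-32851 + 2*(-36 - 1*1/8000 + 405*(1/400))/(36 + (1/400)*(-8159/20))) = sqrt(-32851 + 2*(-36 - 1/8000 + 81/80)/(36 - 8159/8000)) = sqrt(-32851 + 2*(-279901/8000)/(279841/8000)) = sqrt(-32851 + 2*(8000/279841)*(-279901/8000)) = sqrt(-32851 - 559802/279841) = sqrt(-9193616493/279841) = I*sqrt(9193616493)/529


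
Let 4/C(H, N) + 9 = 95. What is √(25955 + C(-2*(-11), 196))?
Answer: √47990881/43 ≈ 161.11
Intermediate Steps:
C(H, N) = 2/43 (C(H, N) = 4/(-9 + 95) = 4/86 = 4*(1/86) = 2/43)
√(25955 + C(-2*(-11), 196)) = √(25955 + 2/43) = √(1116067/43) = √47990881/43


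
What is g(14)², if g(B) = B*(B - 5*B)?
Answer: 614656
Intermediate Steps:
g(B) = -4*B² (g(B) = B*(-4*B) = -4*B²)
g(14)² = (-4*14²)² = (-4*196)² = (-784)² = 614656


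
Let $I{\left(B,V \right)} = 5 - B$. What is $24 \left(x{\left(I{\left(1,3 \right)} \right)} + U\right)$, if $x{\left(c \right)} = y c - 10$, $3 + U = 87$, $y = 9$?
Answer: $2640$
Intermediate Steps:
$U = 84$ ($U = -3 + 87 = 84$)
$x{\left(c \right)} = -10 + 9 c$ ($x{\left(c \right)} = 9 c - 10 = -10 + 9 c$)
$24 \left(x{\left(I{\left(1,3 \right)} \right)} + U\right) = 24 \left(\left(-10 + 9 \left(5 - 1\right)\right) + 84\right) = 24 \left(\left(-10 + 9 \cdot 4\right) + 84\right) = 24 \left(\left(-10 + 36\right) + 84\right) = 24 \left(26 + 84\right) = 24 \cdot 110 = 2640$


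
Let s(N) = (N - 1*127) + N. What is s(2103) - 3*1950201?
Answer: -5846524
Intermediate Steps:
s(N) = -127 + 2*N (s(N) = (N - 127) + N = (-127 + N) + N = -127 + 2*N)
s(2103) - 3*1950201 = (-127 + 2*2103) - 3*1950201 = (-127 + 4206) - 5850603 = 4079 - 5850603 = -5846524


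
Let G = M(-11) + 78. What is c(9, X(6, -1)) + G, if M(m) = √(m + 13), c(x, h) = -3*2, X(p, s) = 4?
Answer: 72 + √2 ≈ 73.414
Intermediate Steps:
c(x, h) = -6
M(m) = √(13 + m)
G = 78 + √2 (G = √(13 - 11) + 78 = √2 + 78 = 78 + √2 ≈ 79.414)
c(9, X(6, -1)) + G = -6 + (78 + √2) = 72 + √2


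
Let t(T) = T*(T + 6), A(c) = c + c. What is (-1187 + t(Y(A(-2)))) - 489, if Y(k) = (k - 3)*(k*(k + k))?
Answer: 47156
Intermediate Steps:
A(c) = 2*c
Y(k) = 2*k²*(-3 + k) (Y(k) = (-3 + k)*(k*(2*k)) = (-3 + k)*(2*k²) = 2*k²*(-3 + k))
t(T) = T*(6 + T)
(-1187 + t(Y(A(-2)))) - 489 = (-1187 + (2*(2*(-2))²*(-3 + 2*(-2)))*(6 + 2*(2*(-2))²*(-3 + 2*(-2)))) - 489 = (-1187 + (2*(-4)²*(-3 - 4))*(6 + 2*(-4)²*(-3 - 4))) - 489 = (-1187 + (2*16*(-7))*(6 + 2*16*(-7))) - 489 = (-1187 - 224*(6 - 224)) - 489 = (-1187 - 224*(-218)) - 489 = (-1187 + 48832) - 489 = 47645 - 489 = 47156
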